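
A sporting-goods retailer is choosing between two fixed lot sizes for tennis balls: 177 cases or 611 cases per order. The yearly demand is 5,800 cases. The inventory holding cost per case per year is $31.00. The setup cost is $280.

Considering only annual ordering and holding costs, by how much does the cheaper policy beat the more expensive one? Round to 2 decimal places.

For each Q, cost = (D/Q)·S + (Q/2)·H.
TC(177) = (5,800/177)×280 + (177/2)×31 = $11,918.64
TC(611) = (5,800/611)×280 + (611/2)×31 = $12,128.44
|ΔTC| = |$11,918.64 − $12,128.44| = $209.80

$209.80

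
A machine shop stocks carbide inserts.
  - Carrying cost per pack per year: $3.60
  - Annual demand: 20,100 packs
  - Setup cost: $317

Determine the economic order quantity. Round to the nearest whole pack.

Q* = √(2·D·S / H) = √(2·20,100·317 / 3.6) = √3,539,833.3 ≈ 1,881.44

1,881 packs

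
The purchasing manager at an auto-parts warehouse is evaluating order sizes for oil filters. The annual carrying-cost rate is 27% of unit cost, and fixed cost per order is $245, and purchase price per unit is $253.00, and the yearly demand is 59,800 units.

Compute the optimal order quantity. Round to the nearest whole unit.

655 units

Carrying cost H = $253 × 27% = $68.3100/unit/yr
2DS/H = 2·59,800·245/68.31 = 428,956.23
EOQ = √428,956.23 ≈ 654.95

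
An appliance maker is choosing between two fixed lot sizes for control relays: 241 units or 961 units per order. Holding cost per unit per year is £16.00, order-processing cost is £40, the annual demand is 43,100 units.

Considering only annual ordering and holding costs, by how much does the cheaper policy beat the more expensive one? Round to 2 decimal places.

£400.44

Annual cost at Q: ordering D·S/Q plus holding Q·H/2.
TC(241) = (43,100/241)×40 + (241/2)×16 = £9,081.53
TC(961) = (43,100/961)×40 + (961/2)×16 = £9,481.96
Lots of 241 are cheaper by £400.44.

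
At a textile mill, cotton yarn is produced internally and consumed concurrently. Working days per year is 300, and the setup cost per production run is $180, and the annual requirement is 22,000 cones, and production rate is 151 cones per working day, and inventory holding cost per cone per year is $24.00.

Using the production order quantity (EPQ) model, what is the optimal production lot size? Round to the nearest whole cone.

801 cones

d = 22,000/300 = 73.3333 cones/day;  effective holding cost H(1 − d/p) = 24·(1 − 73.3333/151) = 12.34437
Q* = √(2DS / H_eff) = √(2·22,000·180 / 12.34437) ≈ 800.99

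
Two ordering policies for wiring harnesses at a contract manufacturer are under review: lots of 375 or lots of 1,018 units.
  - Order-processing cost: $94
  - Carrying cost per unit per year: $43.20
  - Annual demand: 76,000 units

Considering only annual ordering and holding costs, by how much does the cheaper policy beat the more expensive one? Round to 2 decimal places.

For each Q, cost = (D/Q)·S + (Q/2)·H.
TC(375) = (76,000/375)×94 + (375/2)×43.2 = $27,150.67
TC(1,018) = (76,000/1,018)×94 + (1,018/2)×43.2 = $29,006.48
Cheaper: Q = 375.  Difference = $1,855.82

$1,855.82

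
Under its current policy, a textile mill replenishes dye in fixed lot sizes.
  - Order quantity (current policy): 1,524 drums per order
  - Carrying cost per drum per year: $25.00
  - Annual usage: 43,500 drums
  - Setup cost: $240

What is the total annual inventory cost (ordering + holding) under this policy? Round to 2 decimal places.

Orders/yr = 43,500/1,524 = 28.543; ordering cost = 28.543 × $240 = $6,850.39
Average inventory = 1,524/2 = 762; holding cost = 762 × $25 = $19,050.00
Total = $6,850.39 + $19,050.00 = $25,900.39

$25,900.39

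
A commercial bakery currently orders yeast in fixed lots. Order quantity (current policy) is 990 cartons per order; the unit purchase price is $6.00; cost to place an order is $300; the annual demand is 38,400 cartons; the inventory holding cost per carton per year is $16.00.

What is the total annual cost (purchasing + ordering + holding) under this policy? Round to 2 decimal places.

Ordering: D/Q × S = 38,400/990 × $300 = $11,636.36
Holding:  Q/2 × H = 990/2 × $16 = $7,920.00
Purchase cost = D·C = 38,400 × 6 = $230,400.00
Total = $11,636.36 + $7,920.00 + $230,400.00 = $249,956.36

$249,956.36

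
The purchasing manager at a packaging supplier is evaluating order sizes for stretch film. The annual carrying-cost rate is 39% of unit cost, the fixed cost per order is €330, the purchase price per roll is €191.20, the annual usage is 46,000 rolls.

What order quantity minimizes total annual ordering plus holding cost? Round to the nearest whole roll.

638 rolls

H = i·C = 0.39 × €191.2 = €74.5680 per roll-year
EOQ = √(2DS/H) = √(2 × 46,000 × 330 / 74.568)
    = √(407,145.16) ≈ 638.08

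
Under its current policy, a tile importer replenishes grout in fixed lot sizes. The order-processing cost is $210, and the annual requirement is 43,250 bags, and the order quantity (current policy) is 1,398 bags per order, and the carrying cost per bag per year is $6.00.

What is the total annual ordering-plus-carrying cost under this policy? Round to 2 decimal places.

$10,690.78

Annual ordering cost = (D/Q)·S = (43,250/1,398) × 210 = $6,496.78
Annual holding cost  = (Q/2)·H = (1,398/2) × 6 = $4,194.00
Total = $6,496.78 + $4,194.00 = $10,690.78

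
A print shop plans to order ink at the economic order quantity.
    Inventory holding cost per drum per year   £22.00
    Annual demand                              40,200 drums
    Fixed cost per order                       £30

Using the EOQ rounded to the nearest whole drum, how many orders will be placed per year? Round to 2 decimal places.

EOQ = √(2DS/H) = √(2 × 40,200 × 30 / 22)
    = √(109,636.36) ≈ 331.11 → Q = 331
Orders per year = D/Q = 40,200 / 331 = 121.450

121.45 orders per year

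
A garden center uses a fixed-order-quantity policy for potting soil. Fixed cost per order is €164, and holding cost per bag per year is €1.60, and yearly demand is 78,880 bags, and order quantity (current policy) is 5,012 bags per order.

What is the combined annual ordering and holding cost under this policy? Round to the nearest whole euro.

Annual ordering cost = (D/Q)·S = (78,880/5,012) × 164 = €2,581.07
Annual holding cost  = (Q/2)·H = (5,012/2) × 1.6 = €4,009.60
Total = €2,581.07 + €4,009.60 = €6,590.67

€6,591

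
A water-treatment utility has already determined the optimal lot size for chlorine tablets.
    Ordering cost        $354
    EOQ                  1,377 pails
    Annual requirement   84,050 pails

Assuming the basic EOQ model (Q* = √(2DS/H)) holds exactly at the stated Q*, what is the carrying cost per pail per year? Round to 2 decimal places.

$31.38

Since Q* = (2DS/H)^½, squaring gives Q*²·H = 2DS.
H = 2DS / Q² = 2 × 84,050 × 354 / 1,377² = 31.3836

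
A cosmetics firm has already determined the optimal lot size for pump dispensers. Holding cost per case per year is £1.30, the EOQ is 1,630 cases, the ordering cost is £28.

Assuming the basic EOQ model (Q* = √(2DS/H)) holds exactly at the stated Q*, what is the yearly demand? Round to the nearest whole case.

61,678 cases per year

Since Q* = (2DS/H)^½, squaring gives Q*²·H = 2DS.
D = Q²H / (2S) = 1,630² × 1.3 / (2 × 28) = 61,678.04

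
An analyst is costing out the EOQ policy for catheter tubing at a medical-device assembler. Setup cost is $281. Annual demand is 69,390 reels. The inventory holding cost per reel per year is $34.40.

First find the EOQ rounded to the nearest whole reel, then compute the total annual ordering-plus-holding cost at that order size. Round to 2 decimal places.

$36,626.54

Optimal lot size Q* = (2 × 69,390 × $281 / $34.4)^½ ≈ 1,064.72 → Q = 1,065 reels
Ordering: D/Q × S = 69,390/1,065 × $281 = $18,308.54
Holding:  Q/2 × H = 1,065/2 × $34.4 = $18,318.00
Total = $18,308.54 + $18,318.00 = $36,626.54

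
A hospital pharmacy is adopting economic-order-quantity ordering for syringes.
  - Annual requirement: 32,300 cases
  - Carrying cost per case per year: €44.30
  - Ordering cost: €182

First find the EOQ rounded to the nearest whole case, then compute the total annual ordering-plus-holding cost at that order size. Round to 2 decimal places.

2DS/H = 2·32,300·182/44.3 = 265,399.55
EOQ = √265,399.55 ≈ 515.17 → Q = 515 cases
Orders/yr = 32,300/515 = 62.718; ordering cost = 62.718 × €182 = €11,414.76
Average inventory = 515/2 = 257.5; holding cost = 257.5 × €44.3 = €11,407.25
Total = €11,414.76 + €11,407.25 = €22,822.01

€22,822.01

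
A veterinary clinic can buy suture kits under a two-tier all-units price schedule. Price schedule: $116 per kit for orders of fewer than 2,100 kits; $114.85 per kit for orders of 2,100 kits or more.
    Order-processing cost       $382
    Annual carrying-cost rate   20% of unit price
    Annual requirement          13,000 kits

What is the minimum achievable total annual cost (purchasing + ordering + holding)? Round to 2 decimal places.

H₁ = 20%×$116 = $23.2000;  H₂ = 20%×$114.85 = $22.9700
EOQ₁ = √(2×13,000×382/23.2000) = 654.30  (< 2,100, feasible at tier 1)
EOQ₂ = √(2×13,000×382/22.9700) = 657.56  (< 2,100 → use Q = 2,100 at tier-2 price)
TC(tier 1 (EOQ₁), Q≈654.3) = $1,523,179.67
TC(tier 2, Q≈2,100.0) = $1,519,533.26
Minimum at tier 2: $1,519,533.26

$1,519,533.26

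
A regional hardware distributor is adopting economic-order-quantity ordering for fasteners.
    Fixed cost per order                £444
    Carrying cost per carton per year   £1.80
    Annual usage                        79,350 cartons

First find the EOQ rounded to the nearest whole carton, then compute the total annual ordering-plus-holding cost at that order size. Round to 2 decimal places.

2DS/H = 2·79,350·444/1.8 = 39,146,000.00
EOQ = √39,146,000.00 ≈ 6,256.68 → Q = 6,257 cartons
Annual ordering cost = (D/Q)·S = (79,350/6,257) × 444 = £5,630.72
Annual holding cost  = (Q/2)·H = (6,257/2) × 1.8 = £5,631.30
Total = £5,630.72 + £5,631.30 = £11,262.02

£11,262.02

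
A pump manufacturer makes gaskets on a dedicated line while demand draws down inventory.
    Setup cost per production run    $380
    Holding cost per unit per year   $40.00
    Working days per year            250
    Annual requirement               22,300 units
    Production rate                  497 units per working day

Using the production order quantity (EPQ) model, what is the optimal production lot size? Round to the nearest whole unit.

Daily demand d = 22,300/250 = 89.200; p = 497; 1 − d/p = 0.82052
EPQ = √(2DS / (H(1 − d/p)))
    = √(2 × 22,300 × 380 / (40 × 0.82052)) ≈ 718.59

719 units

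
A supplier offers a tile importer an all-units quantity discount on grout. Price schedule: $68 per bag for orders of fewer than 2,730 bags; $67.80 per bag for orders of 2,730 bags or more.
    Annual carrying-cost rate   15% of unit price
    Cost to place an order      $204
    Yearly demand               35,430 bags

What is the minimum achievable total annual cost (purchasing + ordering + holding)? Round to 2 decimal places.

H₁ = 15%×$68 = $10.2000;  H₂ = 15%×$67.80 = $10.1700
EOQ₁ = √(2×35,430×204/10.2000) = 1,190.46  (< 2,730, feasible at tier 1)
EOQ₂ = √(2×35,430×204/10.1700) = 1,192.22  (< 2,730 → use Q = 2,730 at tier-2 price)
TC(tier 1 (EOQ₁), Q≈1,190.5) = $2,421,382.71
TC(tier 2, Q≈2,730.0) = $2,418,683.57
Minimum at tier 2: $2,418,683.57

$2,418,683.57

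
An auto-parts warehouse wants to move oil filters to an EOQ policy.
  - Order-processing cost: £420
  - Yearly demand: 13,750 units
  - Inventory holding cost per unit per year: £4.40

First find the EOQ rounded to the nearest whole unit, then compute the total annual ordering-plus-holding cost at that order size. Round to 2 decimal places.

2DS/H = 2·13,750·420/4.4 = 2,625,000.00
EOQ = √2,625,000.00 ≈ 1,620.19 → Q = 1,620 units
Annual ordering cost = (D/Q)·S = (13,750/1,620) × 420 = £3,564.81
Annual holding cost  = (Q/2)·H = (1,620/2) × 4.4 = £3,564.00
Total = £3,564.81 + £3,564.00 = £7,128.81

£7,128.81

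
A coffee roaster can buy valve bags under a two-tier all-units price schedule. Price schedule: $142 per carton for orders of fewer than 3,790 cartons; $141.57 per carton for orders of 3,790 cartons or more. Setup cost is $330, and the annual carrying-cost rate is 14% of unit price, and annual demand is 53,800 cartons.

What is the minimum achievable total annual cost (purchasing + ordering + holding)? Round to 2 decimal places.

$7,658,708.95

H₁ = 14%×$142 = $19.8800;  H₂ = 14%×$141.57 = $19.8198
EOQ₁ = √(2×53,800×330/19.8800) = 1,336.46  (< 3,790, feasible at tier 1)
EOQ₂ = √(2×53,800×330/19.8198) = 1,338.48  (< 3,790 → use Q = 3,790 at tier-2 price)
TC(tier 1 (EOQ₁), Q≈1,336.5) = $7,666,168.76
TC(tier 2, Q≈3,790.0) = $7,658,708.95
Minimum at tier 2: $7,658,708.95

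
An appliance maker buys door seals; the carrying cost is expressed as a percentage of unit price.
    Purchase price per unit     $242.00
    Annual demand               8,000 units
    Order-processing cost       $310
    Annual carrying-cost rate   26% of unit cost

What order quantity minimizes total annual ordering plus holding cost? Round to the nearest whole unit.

Holding cost per unit per year: H = 26% × $242 = $62.9200
EOQ = √(2DS/H) = √(2 × 8,000 × 310 / 62.92)
    = √(78,830.26) ≈ 280.77

281 units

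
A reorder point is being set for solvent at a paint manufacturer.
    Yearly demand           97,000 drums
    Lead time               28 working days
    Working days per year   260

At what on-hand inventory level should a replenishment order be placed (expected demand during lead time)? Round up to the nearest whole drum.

Daily demand d = 97,000 / 260 = 373.077 drums/day
Demand during lead time = 373.077 × 28 = 10,446.15
Reorder point = 10,446.15 → round up

10,447 drums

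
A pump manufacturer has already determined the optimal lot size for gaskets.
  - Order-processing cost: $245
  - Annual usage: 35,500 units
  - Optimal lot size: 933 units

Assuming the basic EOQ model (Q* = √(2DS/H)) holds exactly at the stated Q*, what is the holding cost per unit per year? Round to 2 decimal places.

$19.98

From Q* = √(2DS/H) ⇒ Q*² = 2DS/H.
H = 2DS / Q² = 2 × 35,500 × 245 / 933² = 19.9830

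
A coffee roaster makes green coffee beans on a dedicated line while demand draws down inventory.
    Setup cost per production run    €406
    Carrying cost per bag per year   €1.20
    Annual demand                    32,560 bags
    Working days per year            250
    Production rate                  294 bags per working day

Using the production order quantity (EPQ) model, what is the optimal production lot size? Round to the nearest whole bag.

Daily demand d = 32,560/250 = 130.240; p = 294; 1 − d/p = 0.55701
EPQ = √(2DS / (H(1 − d/p)))
    = √(2 × 32,560 × 406 / (1.2 × 0.55701)) ≈ 6,289.26

6,289 bags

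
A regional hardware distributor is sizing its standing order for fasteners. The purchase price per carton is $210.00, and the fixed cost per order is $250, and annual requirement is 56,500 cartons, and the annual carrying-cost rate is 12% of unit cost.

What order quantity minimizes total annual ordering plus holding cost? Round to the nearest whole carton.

1,059 cartons

Holding cost per carton per year: H = 12% × $210 = $25.2000
Optimal lot size Q* = (2 × 56,500 × $250 / $25.2)^½ ≈ 1,058.79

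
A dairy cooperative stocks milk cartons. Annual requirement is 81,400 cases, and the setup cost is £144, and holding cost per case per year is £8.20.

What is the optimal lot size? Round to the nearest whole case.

EOQ = √(2DS/H) = √(2 × 81,400 × 144 / 8.2)
    = √(2,858,926.83) ≈ 1,690.84

1,691 cases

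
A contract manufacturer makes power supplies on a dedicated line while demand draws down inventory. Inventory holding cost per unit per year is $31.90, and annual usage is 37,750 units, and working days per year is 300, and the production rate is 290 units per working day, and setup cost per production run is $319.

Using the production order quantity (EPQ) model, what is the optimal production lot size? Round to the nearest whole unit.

1,155 units

Daily demand d = 37,750/300 = 125.833; p = 290; 1 − d/p = 0.56609
EPQ = √(2DS / (H(1 − d/p)))
    = √(2 × 37,750 × 319 / (31.9 × 0.56609)) ≈ 1,154.86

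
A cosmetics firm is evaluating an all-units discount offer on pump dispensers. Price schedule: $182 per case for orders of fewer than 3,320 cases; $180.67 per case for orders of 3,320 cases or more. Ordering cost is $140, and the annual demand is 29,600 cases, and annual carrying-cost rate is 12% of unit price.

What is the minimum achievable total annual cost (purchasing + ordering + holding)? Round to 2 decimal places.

$5,385,069.66

H₁ = 12%×$182 = $21.8400;  H₂ = 12%×$180.67 = $21.6804
EOQ₁ = √(2×29,600×140/21.8400) = 616.03  (< 3,320, feasible at tier 1)
EOQ₂ = √(2×29,600×140/21.6804) = 618.29  (< 3,320 → use Q = 3,320 at tier-2 price)
TC(tier 1 (EOQ₁), Q≈616.0) = $5,400,653.99
TC(tier 2, Q≈3,320.0) = $5,385,069.66
Minimum at tier 2: $5,385,069.66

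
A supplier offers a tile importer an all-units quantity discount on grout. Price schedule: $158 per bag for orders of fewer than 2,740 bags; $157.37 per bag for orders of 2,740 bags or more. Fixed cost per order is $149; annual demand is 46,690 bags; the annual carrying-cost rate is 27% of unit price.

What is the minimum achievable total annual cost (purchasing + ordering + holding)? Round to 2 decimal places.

H₁ = 27%×$158 = $42.6600;  H₂ = 27%×$157.37 = $42.4899
EOQ₁ = √(2×46,690×149/42.6600) = 571.10  (< 2,740, feasible at tier 1)
EOQ₂ = √(2×46,690×149/42.4899) = 572.24  (< 2,740 → use Q = 2,740 at tier-2 price)
TC(tier 1 (EOQ₁), Q≈571.1) = $7,401,382.98
TC(tier 2, Q≈2,740.0) = $7,408,355.44
Minimum at tier 1 (EOQ₁): $7,401,382.98

$7,401,382.98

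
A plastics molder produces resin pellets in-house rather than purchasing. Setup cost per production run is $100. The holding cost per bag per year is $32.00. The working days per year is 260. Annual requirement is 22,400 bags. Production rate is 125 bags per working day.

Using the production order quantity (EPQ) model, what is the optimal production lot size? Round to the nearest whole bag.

671 bags

d = 22,400/260 = 86.1538 bags/day;  effective holding cost H(1 − d/p) = 32·(1 − 86.1538/125) = 9.94462
Q* = √(2DS / H_eff) = √(2·22,400·100 / 9.94462) ≈ 671.19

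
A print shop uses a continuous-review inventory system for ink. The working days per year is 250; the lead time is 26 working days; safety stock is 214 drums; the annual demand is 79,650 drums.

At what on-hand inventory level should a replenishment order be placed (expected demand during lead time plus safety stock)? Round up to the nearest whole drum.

Daily demand d = 79,650 / 250 = 318.600 drums/day
Demand during lead time = 318.600 × 26 = 8,283.60
Reorder point = 8,283.60 + 214 = 8,497.60 → round up

8,498 drums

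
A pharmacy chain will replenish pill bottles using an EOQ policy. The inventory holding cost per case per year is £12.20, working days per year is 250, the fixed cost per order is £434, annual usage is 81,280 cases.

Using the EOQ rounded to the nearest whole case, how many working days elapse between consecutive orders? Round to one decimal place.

Optimal lot size Q* = (2 × 81,280 × £434 / £12.2)^½ ≈ 2,404.76 → Q = 2,405 cases
Cycle time = (working days × Q)/D = (250 × 2,405) / 81,280 = 7.397 days

7.4 days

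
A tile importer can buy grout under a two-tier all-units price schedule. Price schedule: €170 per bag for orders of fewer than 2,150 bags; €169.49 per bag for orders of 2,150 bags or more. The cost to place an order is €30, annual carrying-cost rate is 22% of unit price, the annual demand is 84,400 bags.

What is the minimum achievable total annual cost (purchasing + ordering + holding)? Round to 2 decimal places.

H₁ = 22%×€170 = €37.4000;  H₂ = 22%×€169.49 = €37.2878
EOQ₁ = √(2×84,400×30/37.4000) = 367.97  (< 2,150, feasible at tier 1)
EOQ₂ = √(2×84,400×30/37.2878) = 368.52  (< 2,150 → use Q = 2,150 at tier-2 price)
TC(tier 1 (EOQ₁), Q≈368.0) = €14,361,762.03
TC(tier 2, Q≈2,150.0) = €14,346,218.06
Minimum at tier 2: €14,346,218.06

€14,346,218.06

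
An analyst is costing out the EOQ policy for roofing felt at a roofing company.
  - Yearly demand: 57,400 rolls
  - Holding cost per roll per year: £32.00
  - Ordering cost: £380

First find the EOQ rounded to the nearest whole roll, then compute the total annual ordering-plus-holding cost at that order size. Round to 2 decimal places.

2DS/H = 2·57,400·380/32 = 1,363,250.00
EOQ = √1,363,250.00 ≈ 1,167.58 → Q = 1,168 rolls
Annual ordering cost = (D/Q)·S = (57,400/1,168) × 380 = £18,674.66
Annual holding cost  = (Q/2)·H = (1,168/2) × 32 = £18,688.00
Total = £18,674.66 + £18,688.00 = £37,362.66

£37,362.66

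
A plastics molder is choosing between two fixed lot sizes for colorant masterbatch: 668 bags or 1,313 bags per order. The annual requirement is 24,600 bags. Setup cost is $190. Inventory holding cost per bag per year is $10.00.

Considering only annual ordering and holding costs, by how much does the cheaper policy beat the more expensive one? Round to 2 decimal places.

$212.22

Annual cost at Q: ordering D·S/Q plus holding Q·H/2.
TC(668) = (24,600/668)×190 + (668/2)×10 = $10,337.01
TC(1,313) = (24,600/1,313)×190 + (1,313/2)×10 = $10,124.79
Cheaper: Q = 1,313.  Difference = $212.22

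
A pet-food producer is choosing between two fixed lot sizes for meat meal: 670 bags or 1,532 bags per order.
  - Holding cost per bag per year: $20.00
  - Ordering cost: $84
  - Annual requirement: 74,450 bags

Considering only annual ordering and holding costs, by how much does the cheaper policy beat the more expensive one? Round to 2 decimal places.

TC(Q) = (D/Q)S + (Q/2)H
TC(670) = (74,450/670)×84 + (670/2)×20 = $16,034.03
TC(1,532) = (74,450/1,532)×84 + (1,532/2)×20 = $19,402.11
Cheaper: Q = 670.  Difference = $3,368.09

$3,368.09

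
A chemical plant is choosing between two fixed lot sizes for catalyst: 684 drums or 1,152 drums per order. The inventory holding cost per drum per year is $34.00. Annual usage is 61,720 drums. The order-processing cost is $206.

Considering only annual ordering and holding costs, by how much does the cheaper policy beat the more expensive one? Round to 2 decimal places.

$404.55

For each Q, cost = (D/Q)·S + (Q/2)·H.
TC(684) = (61,720/684)×206 + (684/2)×34 = $30,216.19
TC(1,152) = (61,720/1,152)×206 + (1,152/2)×34 = $30,620.74
Cheaper: Q = 684.  Difference = $404.55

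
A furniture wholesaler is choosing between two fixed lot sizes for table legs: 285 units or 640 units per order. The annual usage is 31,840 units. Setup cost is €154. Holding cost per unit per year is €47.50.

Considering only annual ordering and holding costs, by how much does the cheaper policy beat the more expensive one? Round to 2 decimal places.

€1,112.02

Annual cost at Q: ordering D·S/Q plus holding Q·H/2.
TC(285) = (31,840/285)×154 + (285/2)×47.5 = €23,973.52
TC(640) = (31,840/640)×154 + (640/2)×47.5 = €22,861.50
Lots of 640 are cheaper by €1,112.02.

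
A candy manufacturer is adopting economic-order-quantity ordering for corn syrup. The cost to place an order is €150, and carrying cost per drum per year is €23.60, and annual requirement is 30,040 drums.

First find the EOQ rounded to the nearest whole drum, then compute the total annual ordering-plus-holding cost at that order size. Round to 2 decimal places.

€14,583.66

2DS/H = 2·30,040·150/23.6 = 381,864.41
EOQ = √381,864.41 ≈ 617.95 → Q = 618 drums
Annual ordering cost = (D/Q)·S = (30,040/618) × 150 = €7,291.26
Annual holding cost  = (Q/2)·H = (618/2) × 23.6 = €7,292.40
Total = €7,291.26 + €7,292.40 = €14,583.66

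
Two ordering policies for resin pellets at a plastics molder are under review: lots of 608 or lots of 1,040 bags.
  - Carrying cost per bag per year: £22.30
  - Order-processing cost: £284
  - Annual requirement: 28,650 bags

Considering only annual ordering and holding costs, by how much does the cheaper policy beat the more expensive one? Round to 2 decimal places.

£742.11

Annual cost at Q: ordering D·S/Q plus holding Q·H/2.
TC(608) = (28,650/608)×284 + (608/2)×22.3 = £20,161.77
TC(1,040) = (28,650/1,040)×284 + (1,040/2)×22.3 = £19,419.65
Lots of 1,040 are cheaper by £742.11.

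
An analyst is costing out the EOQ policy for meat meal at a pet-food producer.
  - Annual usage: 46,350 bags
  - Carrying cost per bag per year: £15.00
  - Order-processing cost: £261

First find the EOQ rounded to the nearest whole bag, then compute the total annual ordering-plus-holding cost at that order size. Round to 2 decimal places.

£19,050.47

Optimal lot size Q* = (2 × 46,350 × £261 / £15)^½ ≈ 1,270.03 → Q = 1,270 bags
Ordering: D/Q × S = 46,350/1,270 × £261 = £9,525.47
Holding:  Q/2 × H = 1,270/2 × £15 = £9,525.00
Total = £9,525.47 + £9,525.00 = £19,050.47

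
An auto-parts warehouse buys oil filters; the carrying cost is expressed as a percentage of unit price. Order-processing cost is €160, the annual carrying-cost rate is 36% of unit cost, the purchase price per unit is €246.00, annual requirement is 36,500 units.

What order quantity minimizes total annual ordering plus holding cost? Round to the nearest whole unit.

Holding cost per unit per year: H = 36% × €246 = €88.5600
Q* = √(2·D·S / H) = √(2·36,500·160 / 88.56) = √131,888.0 ≈ 363.16

363 units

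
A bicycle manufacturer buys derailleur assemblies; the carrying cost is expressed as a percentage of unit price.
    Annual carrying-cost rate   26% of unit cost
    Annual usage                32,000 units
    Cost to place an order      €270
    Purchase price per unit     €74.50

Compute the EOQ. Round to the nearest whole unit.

H = i·C = 0.26 × €74.5 = €19.3700 per unit-year
Optimal lot size Q* = (2 × 32,000 × €270 / €19.37)^½ ≈ 944.51

945 units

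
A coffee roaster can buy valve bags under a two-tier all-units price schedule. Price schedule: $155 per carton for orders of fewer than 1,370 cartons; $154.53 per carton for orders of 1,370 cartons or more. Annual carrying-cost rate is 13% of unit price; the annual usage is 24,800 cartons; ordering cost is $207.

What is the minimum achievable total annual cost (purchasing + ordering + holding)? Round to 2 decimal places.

$3,849,852.05

H₁ = 13%×$155 = $20.1500;  H₂ = 13%×$154.53 = $20.0889
EOQ₁ = √(2×24,800×207/20.1500) = 713.82  (< 1,370, feasible at tier 1)
EOQ₂ = √(2×24,800×207/20.0889) = 714.90  (< 1,370 → use Q = 1,370 at tier-2 price)
TC(tier 1 (EOQ₁), Q≈713.8) = $3,858,383.47
TC(tier 2, Q≈1,370.0) = $3,849,852.05
Minimum at tier 2: $3,849,852.05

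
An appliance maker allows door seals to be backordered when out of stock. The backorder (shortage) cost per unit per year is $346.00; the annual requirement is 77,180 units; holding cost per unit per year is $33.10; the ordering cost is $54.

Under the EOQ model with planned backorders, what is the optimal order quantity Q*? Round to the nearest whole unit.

Basic EOQ = √(2·77,180·54/33.1) = 501.823
Backorder adjustment √((H+b)/b) = √((33.1+346)/346) = 1.0467
Q* = 501.823 × 1.0467 ≈ 525.28

525 units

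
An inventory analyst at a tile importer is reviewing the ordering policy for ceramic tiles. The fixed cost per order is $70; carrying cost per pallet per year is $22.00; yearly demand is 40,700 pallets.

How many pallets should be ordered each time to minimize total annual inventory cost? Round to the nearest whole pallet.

509 pallets

Q* = √(2·D·S / H) = √(2·40,700·70 / 22) = √259,000.0 ≈ 508.92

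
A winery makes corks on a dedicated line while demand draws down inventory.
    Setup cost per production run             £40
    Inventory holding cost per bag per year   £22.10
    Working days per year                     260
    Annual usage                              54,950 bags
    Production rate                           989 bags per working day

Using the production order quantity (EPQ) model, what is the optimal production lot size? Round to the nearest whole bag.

503 bags

d = 54,950/260 = 211.3462 bags/day;  effective holding cost H(1 − d/p) = 22.1·(1 − 211.3462/989) = 17.37730
Q* = √(2DS / H_eff) = √(2·54,950·40 / 17.37730) ≈ 502.96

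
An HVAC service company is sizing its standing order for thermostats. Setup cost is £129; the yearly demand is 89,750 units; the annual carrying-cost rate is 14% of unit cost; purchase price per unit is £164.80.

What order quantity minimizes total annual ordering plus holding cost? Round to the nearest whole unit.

1,002 units

H = i·C = 0.14 × £164.8 = £23.0720 per unit-year
EOQ = √(2DS/H) = √(2 × 89,750 × 129 / 23.072)
    = √(1,003,619.11) ≈ 1,001.81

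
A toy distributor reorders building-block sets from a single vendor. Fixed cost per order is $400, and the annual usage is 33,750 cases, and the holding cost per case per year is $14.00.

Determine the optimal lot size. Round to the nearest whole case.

1,389 cases

EOQ = √(2DS/H) = √(2 × 33,750 × 400 / 14)
    = √(1,928,571.43) ≈ 1,388.73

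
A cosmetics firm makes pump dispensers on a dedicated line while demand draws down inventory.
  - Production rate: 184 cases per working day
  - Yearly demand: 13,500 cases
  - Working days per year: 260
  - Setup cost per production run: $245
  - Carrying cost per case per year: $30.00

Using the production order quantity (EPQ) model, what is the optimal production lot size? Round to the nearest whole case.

Daily demand d = 13,500/260 = 51.923; p = 184; 1 − d/p = 0.71781
EPQ = √(2DS / (H(1 − d/p)))
    = √(2 × 13,500 × 245 / (30 × 0.71781)) ≈ 554.24

554 cases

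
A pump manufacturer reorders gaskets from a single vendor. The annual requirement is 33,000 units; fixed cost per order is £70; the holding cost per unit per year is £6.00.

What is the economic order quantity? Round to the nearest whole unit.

2DS/H = 2·33,000·70/6 = 770,000.00
EOQ = √770,000.00 ≈ 877.50

877 units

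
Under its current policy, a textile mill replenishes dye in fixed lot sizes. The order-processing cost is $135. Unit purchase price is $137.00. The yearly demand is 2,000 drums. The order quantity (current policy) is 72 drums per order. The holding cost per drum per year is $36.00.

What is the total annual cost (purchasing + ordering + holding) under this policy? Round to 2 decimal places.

$279,046.00

Orders/yr = 2,000/72 = 27.778; ordering cost = 27.778 × $135 = $3,750.00
Average inventory = 72/2 = 36; holding cost = 36 × $36 = $1,296.00
Purchase cost = D·C = 2,000 × 137 = $274,000.00
Total = $3,750.00 + $1,296.00 + $274,000.00 = $279,046.00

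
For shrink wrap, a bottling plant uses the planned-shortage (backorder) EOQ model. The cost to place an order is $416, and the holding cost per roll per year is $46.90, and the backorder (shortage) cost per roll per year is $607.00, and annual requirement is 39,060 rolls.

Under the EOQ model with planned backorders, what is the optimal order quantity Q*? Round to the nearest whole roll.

Basic EOQ = √(2·39,060·416/46.9) = 832.418
Backorder adjustment √((H+b)/b) = √((46.9+607)/607) = 1.0379
Q* = 832.418 × 1.0379 ≈ 863.98

864 rolls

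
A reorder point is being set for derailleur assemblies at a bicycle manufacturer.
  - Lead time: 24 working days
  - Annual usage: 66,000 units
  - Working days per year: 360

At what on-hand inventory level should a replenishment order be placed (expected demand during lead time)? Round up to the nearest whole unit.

Daily demand d = 66,000 / 360 = 183.333 units/day
Demand during lead time = 183.333 × 24 = 4,400.00
Reorder point = 4,400.00 → round up

4,400 units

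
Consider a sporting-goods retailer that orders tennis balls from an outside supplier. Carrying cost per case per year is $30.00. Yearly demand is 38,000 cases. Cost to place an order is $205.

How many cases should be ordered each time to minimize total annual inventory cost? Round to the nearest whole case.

721 cases

Optimal lot size Q* = (2 × 38,000 × $205 / $30)^½ ≈ 720.65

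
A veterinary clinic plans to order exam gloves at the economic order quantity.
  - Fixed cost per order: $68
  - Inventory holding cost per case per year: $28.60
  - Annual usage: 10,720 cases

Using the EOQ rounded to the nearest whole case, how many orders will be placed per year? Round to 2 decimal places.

47.43 orders per year

2DS/H = 2·10,720·68/28.6 = 50,976.22
EOQ = √50,976.22 ≈ 225.78 → Q = 226
Orders per year = D/Q = 10,720 / 226 = 47.434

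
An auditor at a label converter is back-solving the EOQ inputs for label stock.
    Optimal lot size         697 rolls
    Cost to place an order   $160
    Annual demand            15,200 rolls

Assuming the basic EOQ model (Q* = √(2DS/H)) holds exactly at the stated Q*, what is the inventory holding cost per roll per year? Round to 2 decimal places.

Since Q* = (2DS/H)^½, squaring gives Q*²·H = 2DS.
H = 2DS / Q² = 2 × 15,200 × 160 / 697² = 10.0122

$10.01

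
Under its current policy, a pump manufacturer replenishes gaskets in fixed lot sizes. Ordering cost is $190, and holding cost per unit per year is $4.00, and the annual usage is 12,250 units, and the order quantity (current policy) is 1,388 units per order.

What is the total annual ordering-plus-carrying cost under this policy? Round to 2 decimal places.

Orders/yr = 12,250/1,388 = 8.826; ordering cost = 8.826 × $190 = $1,676.87
Average inventory = 1,388/2 = 694; holding cost = 694 × $4 = $2,776.00
Total = $1,676.87 + $2,776.00 = $4,452.87

$4,452.87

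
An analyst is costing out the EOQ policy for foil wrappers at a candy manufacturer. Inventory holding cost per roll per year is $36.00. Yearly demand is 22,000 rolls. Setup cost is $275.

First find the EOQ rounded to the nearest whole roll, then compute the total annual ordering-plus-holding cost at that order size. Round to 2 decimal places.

Q* = √(2·D·S / H) = √(2·22,000·275 / 36) = √336,111.1 ≈ 579.75 → Q = 580 rolls
Ordering: D/Q × S = 22,000/580 × $275 = $10,431.03
Holding:  Q/2 × H = 580/2 × $36 = $10,440.00
Total = $10,431.03 + $10,440.00 = $20,871.03

$20,871.03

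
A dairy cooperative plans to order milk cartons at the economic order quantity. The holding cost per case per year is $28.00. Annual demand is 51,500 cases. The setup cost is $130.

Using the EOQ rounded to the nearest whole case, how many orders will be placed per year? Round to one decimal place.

74.4 orders per year

2DS/H = 2·51,500·130/28 = 478,214.29
EOQ = √478,214.29 ≈ 691.53 → Q = 692
N = D/Q = 51,500/692 ≈ 74.422 orders/yr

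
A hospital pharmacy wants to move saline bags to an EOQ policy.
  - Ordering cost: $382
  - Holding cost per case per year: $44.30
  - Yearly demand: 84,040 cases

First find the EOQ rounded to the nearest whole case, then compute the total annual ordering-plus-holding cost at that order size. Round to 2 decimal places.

Q* = √(2·D·S / H) = √(2·84,040·382 / 44.3) = √1,449,358.0 ≈ 1,203.89 → Q = 1,204 cases
Orders/yr = 84,040/1,204 = 69.801; ordering cost = 69.801 × $382 = $26,663.85
Average inventory = 1,204/2 = 602; holding cost = 602 × $44.3 = $26,668.60
Total = $26,663.85 + $26,668.60 = $53,332.45

$53,332.45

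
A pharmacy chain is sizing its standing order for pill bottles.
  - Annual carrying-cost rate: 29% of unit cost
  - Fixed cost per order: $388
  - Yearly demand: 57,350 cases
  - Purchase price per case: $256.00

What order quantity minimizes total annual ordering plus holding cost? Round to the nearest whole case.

774 cases

H = i·C = 0.29 × $256 = $74.2400 per case-year
Optimal lot size Q* = (2 × 57,350 × $388 / $74.24)^½ ≈ 774.25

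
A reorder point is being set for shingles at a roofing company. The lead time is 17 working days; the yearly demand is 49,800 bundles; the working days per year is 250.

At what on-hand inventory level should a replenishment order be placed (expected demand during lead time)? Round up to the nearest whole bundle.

Daily demand d = 49,800 / 250 = 199.200 bundles/day
Demand during lead time = 199.200 × 17 = 3,386.40
Reorder point = 3,386.40 → round up

3,387 bundles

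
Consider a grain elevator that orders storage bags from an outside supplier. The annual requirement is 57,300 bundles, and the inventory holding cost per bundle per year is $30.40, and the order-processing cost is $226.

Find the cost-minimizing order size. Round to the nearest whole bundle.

923 bundles

Q* = √(2·D·S / H) = √(2·57,300·226 / 30.4) = √851,960.5 ≈ 923.02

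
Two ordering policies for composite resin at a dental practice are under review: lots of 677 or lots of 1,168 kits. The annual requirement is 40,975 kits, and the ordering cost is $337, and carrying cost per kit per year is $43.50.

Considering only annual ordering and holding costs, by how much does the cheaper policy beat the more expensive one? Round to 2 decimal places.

For each Q, cost = (D/Q)·S + (Q/2)·H.
TC(677) = (40,975/677)×337 + (677/2)×43.5 = $35,121.46
TC(1,168) = (40,975/1,168)×337 + (1,168/2)×43.5 = $37,226.41
Lots of 677 are cheaper by $2,104.95.

$2,104.95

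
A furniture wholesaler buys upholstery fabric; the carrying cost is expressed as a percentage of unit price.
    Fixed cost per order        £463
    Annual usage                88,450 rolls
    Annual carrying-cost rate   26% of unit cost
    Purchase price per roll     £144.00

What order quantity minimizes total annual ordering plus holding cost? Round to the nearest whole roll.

1,479 rolls

Carrying cost H = £144 × 26% = £37.4400/roll/yr
2DS/H = 2·88,450·463/37.44 = 2,187,625.53
EOQ = √2,187,625.53 ≈ 1,479.06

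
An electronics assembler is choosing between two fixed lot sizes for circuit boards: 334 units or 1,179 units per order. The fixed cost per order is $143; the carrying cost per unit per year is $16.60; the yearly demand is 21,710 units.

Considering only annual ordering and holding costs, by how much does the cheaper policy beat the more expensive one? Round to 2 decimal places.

For each Q, cost = (D/Q)·S + (Q/2)·H.
TC(334) = (21,710/334)×143 + (334/2)×16.6 = $12,067.20
TC(1,179) = (21,710/1,179)×143 + (1,179/2)×16.6 = $12,418.89
Cheaper: Q = 334.  Difference = $351.69

$351.69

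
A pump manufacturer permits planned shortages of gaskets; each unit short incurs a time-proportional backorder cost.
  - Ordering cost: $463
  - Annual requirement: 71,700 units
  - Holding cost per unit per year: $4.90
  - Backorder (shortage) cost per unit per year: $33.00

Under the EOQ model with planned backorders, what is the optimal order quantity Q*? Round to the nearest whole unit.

Basic EOQ = √(2·71,700·463/4.9) = 3,681.010
Backorder adjustment √((H+b)/b) = √((4.9+33)/33) = 1.0717
Q* = 3,681.010 × 1.0717 ≈ 3,944.84

3,945 units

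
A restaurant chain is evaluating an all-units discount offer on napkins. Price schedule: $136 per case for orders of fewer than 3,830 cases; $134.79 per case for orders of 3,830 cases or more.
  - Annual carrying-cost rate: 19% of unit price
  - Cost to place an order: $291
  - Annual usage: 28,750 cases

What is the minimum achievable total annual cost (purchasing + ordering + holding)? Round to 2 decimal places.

H₁ = 19%×$136 = $25.8400;  H₂ = 19%×$134.79 = $25.6101
EOQ₁ = √(2×28,750×291/25.8400) = 804.70  (< 3,830, feasible at tier 1)
EOQ₂ = √(2×28,750×291/25.6101) = 808.30  (< 3,830 → use Q = 3,830 at tier-2 price)
TC(tier 1 (EOQ₁), Q≈804.7) = $3,930,793.46
TC(tier 2, Q≈3,830.0) = $3,926,440.24
Minimum at tier 2: $3,926,440.24

$3,926,440.24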